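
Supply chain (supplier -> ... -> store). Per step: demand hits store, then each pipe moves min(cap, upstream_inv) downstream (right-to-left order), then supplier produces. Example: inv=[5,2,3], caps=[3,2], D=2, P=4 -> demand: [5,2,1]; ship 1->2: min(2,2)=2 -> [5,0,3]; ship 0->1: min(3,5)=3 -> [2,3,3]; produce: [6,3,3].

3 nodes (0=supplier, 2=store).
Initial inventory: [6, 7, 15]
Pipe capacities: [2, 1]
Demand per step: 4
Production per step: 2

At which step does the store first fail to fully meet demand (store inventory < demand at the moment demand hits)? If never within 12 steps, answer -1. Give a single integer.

Step 1: demand=4,sold=4 ship[1->2]=1 ship[0->1]=2 prod=2 -> [6 8 12]
Step 2: demand=4,sold=4 ship[1->2]=1 ship[0->1]=2 prod=2 -> [6 9 9]
Step 3: demand=4,sold=4 ship[1->2]=1 ship[0->1]=2 prod=2 -> [6 10 6]
Step 4: demand=4,sold=4 ship[1->2]=1 ship[0->1]=2 prod=2 -> [6 11 3]
Step 5: demand=4,sold=3 ship[1->2]=1 ship[0->1]=2 prod=2 -> [6 12 1]
Step 6: demand=4,sold=1 ship[1->2]=1 ship[0->1]=2 prod=2 -> [6 13 1]
Step 7: demand=4,sold=1 ship[1->2]=1 ship[0->1]=2 prod=2 -> [6 14 1]
Step 8: demand=4,sold=1 ship[1->2]=1 ship[0->1]=2 prod=2 -> [6 15 1]
Step 9: demand=4,sold=1 ship[1->2]=1 ship[0->1]=2 prod=2 -> [6 16 1]
Step 10: demand=4,sold=1 ship[1->2]=1 ship[0->1]=2 prod=2 -> [6 17 1]
Step 11: demand=4,sold=1 ship[1->2]=1 ship[0->1]=2 prod=2 -> [6 18 1]
Step 12: demand=4,sold=1 ship[1->2]=1 ship[0->1]=2 prod=2 -> [6 19 1]
First stockout at step 5

5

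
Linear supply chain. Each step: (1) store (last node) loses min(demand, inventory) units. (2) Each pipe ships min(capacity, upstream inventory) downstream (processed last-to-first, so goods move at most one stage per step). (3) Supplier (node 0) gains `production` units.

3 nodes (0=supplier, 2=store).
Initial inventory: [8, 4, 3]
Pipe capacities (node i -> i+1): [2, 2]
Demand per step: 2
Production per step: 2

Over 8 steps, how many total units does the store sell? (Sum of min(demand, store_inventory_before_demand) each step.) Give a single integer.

Answer: 16

Derivation:
Step 1: sold=2 (running total=2) -> [8 4 3]
Step 2: sold=2 (running total=4) -> [8 4 3]
Step 3: sold=2 (running total=6) -> [8 4 3]
Step 4: sold=2 (running total=8) -> [8 4 3]
Step 5: sold=2 (running total=10) -> [8 4 3]
Step 6: sold=2 (running total=12) -> [8 4 3]
Step 7: sold=2 (running total=14) -> [8 4 3]
Step 8: sold=2 (running total=16) -> [8 4 3]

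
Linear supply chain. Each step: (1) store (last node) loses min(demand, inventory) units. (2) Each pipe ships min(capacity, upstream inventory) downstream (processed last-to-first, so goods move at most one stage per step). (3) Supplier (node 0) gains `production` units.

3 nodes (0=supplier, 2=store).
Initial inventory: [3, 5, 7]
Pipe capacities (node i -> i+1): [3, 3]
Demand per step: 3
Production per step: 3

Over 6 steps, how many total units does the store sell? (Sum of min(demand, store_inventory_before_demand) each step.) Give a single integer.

Answer: 18

Derivation:
Step 1: sold=3 (running total=3) -> [3 5 7]
Step 2: sold=3 (running total=6) -> [3 5 7]
Step 3: sold=3 (running total=9) -> [3 5 7]
Step 4: sold=3 (running total=12) -> [3 5 7]
Step 5: sold=3 (running total=15) -> [3 5 7]
Step 6: sold=3 (running total=18) -> [3 5 7]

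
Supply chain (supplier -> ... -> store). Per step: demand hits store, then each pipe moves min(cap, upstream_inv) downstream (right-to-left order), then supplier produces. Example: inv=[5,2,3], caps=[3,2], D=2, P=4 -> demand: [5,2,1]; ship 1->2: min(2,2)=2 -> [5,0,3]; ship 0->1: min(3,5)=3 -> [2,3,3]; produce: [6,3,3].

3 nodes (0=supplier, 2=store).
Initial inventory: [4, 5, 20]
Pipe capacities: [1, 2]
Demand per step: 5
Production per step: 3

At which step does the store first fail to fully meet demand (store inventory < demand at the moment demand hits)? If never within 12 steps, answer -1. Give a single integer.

Step 1: demand=5,sold=5 ship[1->2]=2 ship[0->1]=1 prod=3 -> [6 4 17]
Step 2: demand=5,sold=5 ship[1->2]=2 ship[0->1]=1 prod=3 -> [8 3 14]
Step 3: demand=5,sold=5 ship[1->2]=2 ship[0->1]=1 prod=3 -> [10 2 11]
Step 4: demand=5,sold=5 ship[1->2]=2 ship[0->1]=1 prod=3 -> [12 1 8]
Step 5: demand=5,sold=5 ship[1->2]=1 ship[0->1]=1 prod=3 -> [14 1 4]
Step 6: demand=5,sold=4 ship[1->2]=1 ship[0->1]=1 prod=3 -> [16 1 1]
Step 7: demand=5,sold=1 ship[1->2]=1 ship[0->1]=1 prod=3 -> [18 1 1]
Step 8: demand=5,sold=1 ship[1->2]=1 ship[0->1]=1 prod=3 -> [20 1 1]
Step 9: demand=5,sold=1 ship[1->2]=1 ship[0->1]=1 prod=3 -> [22 1 1]
Step 10: demand=5,sold=1 ship[1->2]=1 ship[0->1]=1 prod=3 -> [24 1 1]
Step 11: demand=5,sold=1 ship[1->2]=1 ship[0->1]=1 prod=3 -> [26 1 1]
Step 12: demand=5,sold=1 ship[1->2]=1 ship[0->1]=1 prod=3 -> [28 1 1]
First stockout at step 6

6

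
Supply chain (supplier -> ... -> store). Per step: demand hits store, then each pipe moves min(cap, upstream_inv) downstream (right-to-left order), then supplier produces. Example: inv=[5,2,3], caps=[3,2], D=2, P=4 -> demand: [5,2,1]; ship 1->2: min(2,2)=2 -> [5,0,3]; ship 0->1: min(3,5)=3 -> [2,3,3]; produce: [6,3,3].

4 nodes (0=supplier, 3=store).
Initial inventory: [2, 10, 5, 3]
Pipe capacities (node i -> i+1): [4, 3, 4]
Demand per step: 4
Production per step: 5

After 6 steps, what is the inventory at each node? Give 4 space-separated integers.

Step 1: demand=4,sold=3 ship[2->3]=4 ship[1->2]=3 ship[0->1]=2 prod=5 -> inv=[5 9 4 4]
Step 2: demand=4,sold=4 ship[2->3]=4 ship[1->2]=3 ship[0->1]=4 prod=5 -> inv=[6 10 3 4]
Step 3: demand=4,sold=4 ship[2->3]=3 ship[1->2]=3 ship[0->1]=4 prod=5 -> inv=[7 11 3 3]
Step 4: demand=4,sold=3 ship[2->3]=3 ship[1->2]=3 ship[0->1]=4 prod=5 -> inv=[8 12 3 3]
Step 5: demand=4,sold=3 ship[2->3]=3 ship[1->2]=3 ship[0->1]=4 prod=5 -> inv=[9 13 3 3]
Step 6: demand=4,sold=3 ship[2->3]=3 ship[1->2]=3 ship[0->1]=4 prod=5 -> inv=[10 14 3 3]

10 14 3 3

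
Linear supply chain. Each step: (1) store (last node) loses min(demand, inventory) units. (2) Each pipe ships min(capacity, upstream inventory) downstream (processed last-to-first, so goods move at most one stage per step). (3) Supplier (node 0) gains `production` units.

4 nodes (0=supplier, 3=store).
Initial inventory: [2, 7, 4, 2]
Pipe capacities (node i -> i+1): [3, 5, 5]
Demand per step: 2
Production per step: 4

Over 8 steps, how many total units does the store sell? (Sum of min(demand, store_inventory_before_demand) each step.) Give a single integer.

Step 1: sold=2 (running total=2) -> [4 4 5 4]
Step 2: sold=2 (running total=4) -> [5 3 4 7]
Step 3: sold=2 (running total=6) -> [6 3 3 9]
Step 4: sold=2 (running total=8) -> [7 3 3 10]
Step 5: sold=2 (running total=10) -> [8 3 3 11]
Step 6: sold=2 (running total=12) -> [9 3 3 12]
Step 7: sold=2 (running total=14) -> [10 3 3 13]
Step 8: sold=2 (running total=16) -> [11 3 3 14]

Answer: 16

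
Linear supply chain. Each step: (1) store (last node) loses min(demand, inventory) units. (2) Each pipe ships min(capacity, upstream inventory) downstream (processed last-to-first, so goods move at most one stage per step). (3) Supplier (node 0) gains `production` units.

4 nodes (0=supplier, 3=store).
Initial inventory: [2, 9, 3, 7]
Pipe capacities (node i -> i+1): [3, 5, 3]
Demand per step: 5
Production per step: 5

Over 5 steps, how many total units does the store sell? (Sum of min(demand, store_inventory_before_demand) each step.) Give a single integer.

Step 1: sold=5 (running total=5) -> [5 6 5 5]
Step 2: sold=5 (running total=10) -> [7 4 7 3]
Step 3: sold=3 (running total=13) -> [9 3 8 3]
Step 4: sold=3 (running total=16) -> [11 3 8 3]
Step 5: sold=3 (running total=19) -> [13 3 8 3]

Answer: 19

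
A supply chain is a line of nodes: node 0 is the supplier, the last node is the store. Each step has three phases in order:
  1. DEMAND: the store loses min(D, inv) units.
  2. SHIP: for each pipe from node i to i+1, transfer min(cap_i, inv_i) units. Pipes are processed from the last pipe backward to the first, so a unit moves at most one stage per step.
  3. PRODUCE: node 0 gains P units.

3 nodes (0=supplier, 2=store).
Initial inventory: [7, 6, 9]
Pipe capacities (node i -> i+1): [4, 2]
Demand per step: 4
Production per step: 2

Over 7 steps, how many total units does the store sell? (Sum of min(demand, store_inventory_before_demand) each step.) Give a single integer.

Step 1: sold=4 (running total=4) -> [5 8 7]
Step 2: sold=4 (running total=8) -> [3 10 5]
Step 3: sold=4 (running total=12) -> [2 11 3]
Step 4: sold=3 (running total=15) -> [2 11 2]
Step 5: sold=2 (running total=17) -> [2 11 2]
Step 6: sold=2 (running total=19) -> [2 11 2]
Step 7: sold=2 (running total=21) -> [2 11 2]

Answer: 21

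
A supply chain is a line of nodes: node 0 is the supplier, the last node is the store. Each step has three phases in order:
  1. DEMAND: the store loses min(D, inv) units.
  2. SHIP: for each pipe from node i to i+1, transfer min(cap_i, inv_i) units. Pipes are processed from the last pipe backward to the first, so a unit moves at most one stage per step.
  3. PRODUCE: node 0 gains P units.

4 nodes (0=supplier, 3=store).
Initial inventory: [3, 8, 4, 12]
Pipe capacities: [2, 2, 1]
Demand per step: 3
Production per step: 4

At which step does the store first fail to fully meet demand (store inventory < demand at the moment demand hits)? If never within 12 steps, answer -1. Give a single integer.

Step 1: demand=3,sold=3 ship[2->3]=1 ship[1->2]=2 ship[0->1]=2 prod=4 -> [5 8 5 10]
Step 2: demand=3,sold=3 ship[2->3]=1 ship[1->2]=2 ship[0->1]=2 prod=4 -> [7 8 6 8]
Step 3: demand=3,sold=3 ship[2->3]=1 ship[1->2]=2 ship[0->1]=2 prod=4 -> [9 8 7 6]
Step 4: demand=3,sold=3 ship[2->3]=1 ship[1->2]=2 ship[0->1]=2 prod=4 -> [11 8 8 4]
Step 5: demand=3,sold=3 ship[2->3]=1 ship[1->2]=2 ship[0->1]=2 prod=4 -> [13 8 9 2]
Step 6: demand=3,sold=2 ship[2->3]=1 ship[1->2]=2 ship[0->1]=2 prod=4 -> [15 8 10 1]
Step 7: demand=3,sold=1 ship[2->3]=1 ship[1->2]=2 ship[0->1]=2 prod=4 -> [17 8 11 1]
Step 8: demand=3,sold=1 ship[2->3]=1 ship[1->2]=2 ship[0->1]=2 prod=4 -> [19 8 12 1]
Step 9: demand=3,sold=1 ship[2->3]=1 ship[1->2]=2 ship[0->1]=2 prod=4 -> [21 8 13 1]
Step 10: demand=3,sold=1 ship[2->3]=1 ship[1->2]=2 ship[0->1]=2 prod=4 -> [23 8 14 1]
Step 11: demand=3,sold=1 ship[2->3]=1 ship[1->2]=2 ship[0->1]=2 prod=4 -> [25 8 15 1]
Step 12: demand=3,sold=1 ship[2->3]=1 ship[1->2]=2 ship[0->1]=2 prod=4 -> [27 8 16 1]
First stockout at step 6

6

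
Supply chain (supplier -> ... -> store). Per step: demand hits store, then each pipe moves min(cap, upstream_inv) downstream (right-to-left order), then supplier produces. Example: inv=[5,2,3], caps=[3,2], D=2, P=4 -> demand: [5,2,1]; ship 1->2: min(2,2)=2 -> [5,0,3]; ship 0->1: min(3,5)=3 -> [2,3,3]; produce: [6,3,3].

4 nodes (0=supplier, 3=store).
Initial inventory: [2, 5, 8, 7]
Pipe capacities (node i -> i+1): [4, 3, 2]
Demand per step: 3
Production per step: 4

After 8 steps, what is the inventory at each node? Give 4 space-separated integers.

Step 1: demand=3,sold=3 ship[2->3]=2 ship[1->2]=3 ship[0->1]=2 prod=4 -> inv=[4 4 9 6]
Step 2: demand=3,sold=3 ship[2->3]=2 ship[1->2]=3 ship[0->1]=4 prod=4 -> inv=[4 5 10 5]
Step 3: demand=3,sold=3 ship[2->3]=2 ship[1->2]=3 ship[0->1]=4 prod=4 -> inv=[4 6 11 4]
Step 4: demand=3,sold=3 ship[2->3]=2 ship[1->2]=3 ship[0->1]=4 prod=4 -> inv=[4 7 12 3]
Step 5: demand=3,sold=3 ship[2->3]=2 ship[1->2]=3 ship[0->1]=4 prod=4 -> inv=[4 8 13 2]
Step 6: demand=3,sold=2 ship[2->3]=2 ship[1->2]=3 ship[0->1]=4 prod=4 -> inv=[4 9 14 2]
Step 7: demand=3,sold=2 ship[2->3]=2 ship[1->2]=3 ship[0->1]=4 prod=4 -> inv=[4 10 15 2]
Step 8: demand=3,sold=2 ship[2->3]=2 ship[1->2]=3 ship[0->1]=4 prod=4 -> inv=[4 11 16 2]

4 11 16 2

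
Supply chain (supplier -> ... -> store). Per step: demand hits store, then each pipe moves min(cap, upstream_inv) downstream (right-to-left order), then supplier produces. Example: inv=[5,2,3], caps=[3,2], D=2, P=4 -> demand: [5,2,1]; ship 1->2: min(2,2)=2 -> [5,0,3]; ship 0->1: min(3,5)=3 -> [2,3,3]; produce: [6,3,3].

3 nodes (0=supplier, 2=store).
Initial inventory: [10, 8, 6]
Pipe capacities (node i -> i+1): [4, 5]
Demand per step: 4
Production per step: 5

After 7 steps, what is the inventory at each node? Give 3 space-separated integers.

Step 1: demand=4,sold=4 ship[1->2]=5 ship[0->1]=4 prod=5 -> inv=[11 7 7]
Step 2: demand=4,sold=4 ship[1->2]=5 ship[0->1]=4 prod=5 -> inv=[12 6 8]
Step 3: demand=4,sold=4 ship[1->2]=5 ship[0->1]=4 prod=5 -> inv=[13 5 9]
Step 4: demand=4,sold=4 ship[1->2]=5 ship[0->1]=4 prod=5 -> inv=[14 4 10]
Step 5: demand=4,sold=4 ship[1->2]=4 ship[0->1]=4 prod=5 -> inv=[15 4 10]
Step 6: demand=4,sold=4 ship[1->2]=4 ship[0->1]=4 prod=5 -> inv=[16 4 10]
Step 7: demand=4,sold=4 ship[1->2]=4 ship[0->1]=4 prod=5 -> inv=[17 4 10]

17 4 10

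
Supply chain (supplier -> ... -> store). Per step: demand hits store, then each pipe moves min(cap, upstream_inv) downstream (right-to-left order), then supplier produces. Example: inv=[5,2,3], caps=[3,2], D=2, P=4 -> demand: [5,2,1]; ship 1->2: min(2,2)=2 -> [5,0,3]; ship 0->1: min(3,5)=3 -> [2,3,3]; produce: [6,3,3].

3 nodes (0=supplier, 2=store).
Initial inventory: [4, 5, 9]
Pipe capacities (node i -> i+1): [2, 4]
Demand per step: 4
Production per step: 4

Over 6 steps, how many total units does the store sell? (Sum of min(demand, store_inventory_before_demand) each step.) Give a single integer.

Step 1: sold=4 (running total=4) -> [6 3 9]
Step 2: sold=4 (running total=8) -> [8 2 8]
Step 3: sold=4 (running total=12) -> [10 2 6]
Step 4: sold=4 (running total=16) -> [12 2 4]
Step 5: sold=4 (running total=20) -> [14 2 2]
Step 6: sold=2 (running total=22) -> [16 2 2]

Answer: 22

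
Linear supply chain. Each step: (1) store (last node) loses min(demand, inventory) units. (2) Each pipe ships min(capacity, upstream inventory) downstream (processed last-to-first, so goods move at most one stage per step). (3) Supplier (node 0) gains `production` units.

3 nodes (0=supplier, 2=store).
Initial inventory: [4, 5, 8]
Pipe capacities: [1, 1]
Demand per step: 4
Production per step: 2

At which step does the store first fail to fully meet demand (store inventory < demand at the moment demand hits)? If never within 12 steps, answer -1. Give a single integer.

Step 1: demand=4,sold=4 ship[1->2]=1 ship[0->1]=1 prod=2 -> [5 5 5]
Step 2: demand=4,sold=4 ship[1->2]=1 ship[0->1]=1 prod=2 -> [6 5 2]
Step 3: demand=4,sold=2 ship[1->2]=1 ship[0->1]=1 prod=2 -> [7 5 1]
Step 4: demand=4,sold=1 ship[1->2]=1 ship[0->1]=1 prod=2 -> [8 5 1]
Step 5: demand=4,sold=1 ship[1->2]=1 ship[0->1]=1 prod=2 -> [9 5 1]
Step 6: demand=4,sold=1 ship[1->2]=1 ship[0->1]=1 prod=2 -> [10 5 1]
Step 7: demand=4,sold=1 ship[1->2]=1 ship[0->1]=1 prod=2 -> [11 5 1]
Step 8: demand=4,sold=1 ship[1->2]=1 ship[0->1]=1 prod=2 -> [12 5 1]
Step 9: demand=4,sold=1 ship[1->2]=1 ship[0->1]=1 prod=2 -> [13 5 1]
Step 10: demand=4,sold=1 ship[1->2]=1 ship[0->1]=1 prod=2 -> [14 5 1]
Step 11: demand=4,sold=1 ship[1->2]=1 ship[0->1]=1 prod=2 -> [15 5 1]
Step 12: demand=4,sold=1 ship[1->2]=1 ship[0->1]=1 prod=2 -> [16 5 1]
First stockout at step 3

3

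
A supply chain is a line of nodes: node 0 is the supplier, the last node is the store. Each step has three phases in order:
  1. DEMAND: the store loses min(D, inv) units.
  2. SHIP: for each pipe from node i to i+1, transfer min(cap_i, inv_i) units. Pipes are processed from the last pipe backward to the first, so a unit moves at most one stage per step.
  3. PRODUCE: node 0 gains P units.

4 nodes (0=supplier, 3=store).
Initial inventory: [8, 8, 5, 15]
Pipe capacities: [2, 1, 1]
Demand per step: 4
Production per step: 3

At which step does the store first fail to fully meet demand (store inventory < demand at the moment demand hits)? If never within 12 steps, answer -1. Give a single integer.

Step 1: demand=4,sold=4 ship[2->3]=1 ship[1->2]=1 ship[0->1]=2 prod=3 -> [9 9 5 12]
Step 2: demand=4,sold=4 ship[2->3]=1 ship[1->2]=1 ship[0->1]=2 prod=3 -> [10 10 5 9]
Step 3: demand=4,sold=4 ship[2->3]=1 ship[1->2]=1 ship[0->1]=2 prod=3 -> [11 11 5 6]
Step 4: demand=4,sold=4 ship[2->3]=1 ship[1->2]=1 ship[0->1]=2 prod=3 -> [12 12 5 3]
Step 5: demand=4,sold=3 ship[2->3]=1 ship[1->2]=1 ship[0->1]=2 prod=3 -> [13 13 5 1]
Step 6: demand=4,sold=1 ship[2->3]=1 ship[1->2]=1 ship[0->1]=2 prod=3 -> [14 14 5 1]
Step 7: demand=4,sold=1 ship[2->3]=1 ship[1->2]=1 ship[0->1]=2 prod=3 -> [15 15 5 1]
Step 8: demand=4,sold=1 ship[2->3]=1 ship[1->2]=1 ship[0->1]=2 prod=3 -> [16 16 5 1]
Step 9: demand=4,sold=1 ship[2->3]=1 ship[1->2]=1 ship[0->1]=2 prod=3 -> [17 17 5 1]
Step 10: demand=4,sold=1 ship[2->3]=1 ship[1->2]=1 ship[0->1]=2 prod=3 -> [18 18 5 1]
Step 11: demand=4,sold=1 ship[2->3]=1 ship[1->2]=1 ship[0->1]=2 prod=3 -> [19 19 5 1]
Step 12: demand=4,sold=1 ship[2->3]=1 ship[1->2]=1 ship[0->1]=2 prod=3 -> [20 20 5 1]
First stockout at step 5

5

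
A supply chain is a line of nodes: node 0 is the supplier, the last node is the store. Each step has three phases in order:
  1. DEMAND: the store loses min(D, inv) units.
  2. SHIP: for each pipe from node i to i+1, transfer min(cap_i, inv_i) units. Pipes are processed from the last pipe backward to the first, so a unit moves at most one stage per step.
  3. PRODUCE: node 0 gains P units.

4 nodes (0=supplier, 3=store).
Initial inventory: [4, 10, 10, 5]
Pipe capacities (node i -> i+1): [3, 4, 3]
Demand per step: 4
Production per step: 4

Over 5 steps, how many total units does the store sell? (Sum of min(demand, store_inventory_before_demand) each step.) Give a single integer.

Answer: 17

Derivation:
Step 1: sold=4 (running total=4) -> [5 9 11 4]
Step 2: sold=4 (running total=8) -> [6 8 12 3]
Step 3: sold=3 (running total=11) -> [7 7 13 3]
Step 4: sold=3 (running total=14) -> [8 6 14 3]
Step 5: sold=3 (running total=17) -> [9 5 15 3]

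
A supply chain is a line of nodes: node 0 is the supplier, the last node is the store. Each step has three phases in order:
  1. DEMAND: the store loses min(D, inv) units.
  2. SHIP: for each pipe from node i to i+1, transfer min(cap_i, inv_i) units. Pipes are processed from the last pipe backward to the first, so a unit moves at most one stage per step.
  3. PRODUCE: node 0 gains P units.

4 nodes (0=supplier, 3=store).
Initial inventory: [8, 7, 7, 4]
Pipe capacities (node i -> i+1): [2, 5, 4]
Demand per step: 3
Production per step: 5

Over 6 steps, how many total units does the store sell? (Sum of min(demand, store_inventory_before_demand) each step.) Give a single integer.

Answer: 18

Derivation:
Step 1: sold=3 (running total=3) -> [11 4 8 5]
Step 2: sold=3 (running total=6) -> [14 2 8 6]
Step 3: sold=3 (running total=9) -> [17 2 6 7]
Step 4: sold=3 (running total=12) -> [20 2 4 8]
Step 5: sold=3 (running total=15) -> [23 2 2 9]
Step 6: sold=3 (running total=18) -> [26 2 2 8]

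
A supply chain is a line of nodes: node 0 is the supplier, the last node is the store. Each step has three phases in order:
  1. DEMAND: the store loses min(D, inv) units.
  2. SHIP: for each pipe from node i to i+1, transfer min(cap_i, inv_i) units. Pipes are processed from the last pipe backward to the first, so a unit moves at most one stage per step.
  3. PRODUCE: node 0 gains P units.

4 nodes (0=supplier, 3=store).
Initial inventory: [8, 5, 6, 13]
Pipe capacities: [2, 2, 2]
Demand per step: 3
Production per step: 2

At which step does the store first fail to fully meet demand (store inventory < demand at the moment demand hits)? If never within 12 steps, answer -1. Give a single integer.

Step 1: demand=3,sold=3 ship[2->3]=2 ship[1->2]=2 ship[0->1]=2 prod=2 -> [8 5 6 12]
Step 2: demand=3,sold=3 ship[2->3]=2 ship[1->2]=2 ship[0->1]=2 prod=2 -> [8 5 6 11]
Step 3: demand=3,sold=3 ship[2->3]=2 ship[1->2]=2 ship[0->1]=2 prod=2 -> [8 5 6 10]
Step 4: demand=3,sold=3 ship[2->3]=2 ship[1->2]=2 ship[0->1]=2 prod=2 -> [8 5 6 9]
Step 5: demand=3,sold=3 ship[2->3]=2 ship[1->2]=2 ship[0->1]=2 prod=2 -> [8 5 6 8]
Step 6: demand=3,sold=3 ship[2->3]=2 ship[1->2]=2 ship[0->1]=2 prod=2 -> [8 5 6 7]
Step 7: demand=3,sold=3 ship[2->3]=2 ship[1->2]=2 ship[0->1]=2 prod=2 -> [8 5 6 6]
Step 8: demand=3,sold=3 ship[2->3]=2 ship[1->2]=2 ship[0->1]=2 prod=2 -> [8 5 6 5]
Step 9: demand=3,sold=3 ship[2->3]=2 ship[1->2]=2 ship[0->1]=2 prod=2 -> [8 5 6 4]
Step 10: demand=3,sold=3 ship[2->3]=2 ship[1->2]=2 ship[0->1]=2 prod=2 -> [8 5 6 3]
Step 11: demand=3,sold=3 ship[2->3]=2 ship[1->2]=2 ship[0->1]=2 prod=2 -> [8 5 6 2]
Step 12: demand=3,sold=2 ship[2->3]=2 ship[1->2]=2 ship[0->1]=2 prod=2 -> [8 5 6 2]
First stockout at step 12

12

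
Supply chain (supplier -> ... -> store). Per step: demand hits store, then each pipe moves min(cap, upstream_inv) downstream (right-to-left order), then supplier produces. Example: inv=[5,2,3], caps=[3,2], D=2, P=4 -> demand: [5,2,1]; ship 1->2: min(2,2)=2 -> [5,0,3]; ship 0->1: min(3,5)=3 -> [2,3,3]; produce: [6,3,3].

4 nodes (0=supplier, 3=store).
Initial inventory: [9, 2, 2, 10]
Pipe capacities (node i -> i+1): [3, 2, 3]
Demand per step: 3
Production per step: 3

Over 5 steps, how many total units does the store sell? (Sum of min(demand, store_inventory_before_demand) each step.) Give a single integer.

Step 1: sold=3 (running total=3) -> [9 3 2 9]
Step 2: sold=3 (running total=6) -> [9 4 2 8]
Step 3: sold=3 (running total=9) -> [9 5 2 7]
Step 4: sold=3 (running total=12) -> [9 6 2 6]
Step 5: sold=3 (running total=15) -> [9 7 2 5]

Answer: 15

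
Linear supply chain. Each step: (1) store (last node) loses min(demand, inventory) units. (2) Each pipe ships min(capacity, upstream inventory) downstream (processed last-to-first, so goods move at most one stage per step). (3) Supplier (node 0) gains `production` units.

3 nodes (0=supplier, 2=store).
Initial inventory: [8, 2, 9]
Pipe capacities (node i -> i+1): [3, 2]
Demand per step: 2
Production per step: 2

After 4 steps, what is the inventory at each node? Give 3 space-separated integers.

Step 1: demand=2,sold=2 ship[1->2]=2 ship[0->1]=3 prod=2 -> inv=[7 3 9]
Step 2: demand=2,sold=2 ship[1->2]=2 ship[0->1]=3 prod=2 -> inv=[6 4 9]
Step 3: demand=2,sold=2 ship[1->2]=2 ship[0->1]=3 prod=2 -> inv=[5 5 9]
Step 4: demand=2,sold=2 ship[1->2]=2 ship[0->1]=3 prod=2 -> inv=[4 6 9]

4 6 9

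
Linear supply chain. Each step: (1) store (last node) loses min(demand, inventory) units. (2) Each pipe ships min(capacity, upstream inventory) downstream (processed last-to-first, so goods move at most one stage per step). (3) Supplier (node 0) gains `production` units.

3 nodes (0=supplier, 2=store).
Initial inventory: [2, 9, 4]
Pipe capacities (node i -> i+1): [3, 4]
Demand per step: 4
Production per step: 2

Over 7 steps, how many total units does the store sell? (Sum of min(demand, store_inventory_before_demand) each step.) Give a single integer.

Answer: 23

Derivation:
Step 1: sold=4 (running total=4) -> [2 7 4]
Step 2: sold=4 (running total=8) -> [2 5 4]
Step 3: sold=4 (running total=12) -> [2 3 4]
Step 4: sold=4 (running total=16) -> [2 2 3]
Step 5: sold=3 (running total=19) -> [2 2 2]
Step 6: sold=2 (running total=21) -> [2 2 2]
Step 7: sold=2 (running total=23) -> [2 2 2]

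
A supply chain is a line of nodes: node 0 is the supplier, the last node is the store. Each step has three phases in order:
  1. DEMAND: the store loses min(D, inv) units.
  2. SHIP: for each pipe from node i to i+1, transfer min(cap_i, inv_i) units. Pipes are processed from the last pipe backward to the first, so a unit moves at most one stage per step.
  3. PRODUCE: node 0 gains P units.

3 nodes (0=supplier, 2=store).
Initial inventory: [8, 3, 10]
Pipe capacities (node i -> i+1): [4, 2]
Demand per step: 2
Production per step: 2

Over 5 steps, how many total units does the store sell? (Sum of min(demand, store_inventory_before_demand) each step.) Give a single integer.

Step 1: sold=2 (running total=2) -> [6 5 10]
Step 2: sold=2 (running total=4) -> [4 7 10]
Step 3: sold=2 (running total=6) -> [2 9 10]
Step 4: sold=2 (running total=8) -> [2 9 10]
Step 5: sold=2 (running total=10) -> [2 9 10]

Answer: 10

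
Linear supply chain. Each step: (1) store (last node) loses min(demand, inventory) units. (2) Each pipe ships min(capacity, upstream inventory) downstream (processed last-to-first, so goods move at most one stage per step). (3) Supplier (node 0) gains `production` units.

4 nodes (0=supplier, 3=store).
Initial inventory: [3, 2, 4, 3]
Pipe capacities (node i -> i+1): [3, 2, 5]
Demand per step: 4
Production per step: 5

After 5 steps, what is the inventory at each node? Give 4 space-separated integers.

Step 1: demand=4,sold=3 ship[2->3]=4 ship[1->2]=2 ship[0->1]=3 prod=5 -> inv=[5 3 2 4]
Step 2: demand=4,sold=4 ship[2->3]=2 ship[1->2]=2 ship[0->1]=3 prod=5 -> inv=[7 4 2 2]
Step 3: demand=4,sold=2 ship[2->3]=2 ship[1->2]=2 ship[0->1]=3 prod=5 -> inv=[9 5 2 2]
Step 4: demand=4,sold=2 ship[2->3]=2 ship[1->2]=2 ship[0->1]=3 prod=5 -> inv=[11 6 2 2]
Step 5: demand=4,sold=2 ship[2->3]=2 ship[1->2]=2 ship[0->1]=3 prod=5 -> inv=[13 7 2 2]

13 7 2 2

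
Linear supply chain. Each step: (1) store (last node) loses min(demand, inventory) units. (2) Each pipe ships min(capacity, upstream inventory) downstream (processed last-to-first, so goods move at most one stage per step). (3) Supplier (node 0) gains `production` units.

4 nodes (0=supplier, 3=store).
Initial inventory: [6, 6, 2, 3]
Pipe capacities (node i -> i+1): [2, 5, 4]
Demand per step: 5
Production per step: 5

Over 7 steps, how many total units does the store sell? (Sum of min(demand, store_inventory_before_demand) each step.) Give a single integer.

Answer: 19

Derivation:
Step 1: sold=3 (running total=3) -> [9 3 5 2]
Step 2: sold=2 (running total=5) -> [12 2 4 4]
Step 3: sold=4 (running total=9) -> [15 2 2 4]
Step 4: sold=4 (running total=13) -> [18 2 2 2]
Step 5: sold=2 (running total=15) -> [21 2 2 2]
Step 6: sold=2 (running total=17) -> [24 2 2 2]
Step 7: sold=2 (running total=19) -> [27 2 2 2]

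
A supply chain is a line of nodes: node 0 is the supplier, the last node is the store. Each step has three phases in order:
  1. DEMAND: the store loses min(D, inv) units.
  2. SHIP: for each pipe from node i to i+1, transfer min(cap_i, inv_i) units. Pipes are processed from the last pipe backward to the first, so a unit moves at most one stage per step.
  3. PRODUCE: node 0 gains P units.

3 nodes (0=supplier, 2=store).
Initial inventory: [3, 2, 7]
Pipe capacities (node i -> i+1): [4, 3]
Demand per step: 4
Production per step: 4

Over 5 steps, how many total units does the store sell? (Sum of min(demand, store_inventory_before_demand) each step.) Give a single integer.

Step 1: sold=4 (running total=4) -> [4 3 5]
Step 2: sold=4 (running total=8) -> [4 4 4]
Step 3: sold=4 (running total=12) -> [4 5 3]
Step 4: sold=3 (running total=15) -> [4 6 3]
Step 5: sold=3 (running total=18) -> [4 7 3]

Answer: 18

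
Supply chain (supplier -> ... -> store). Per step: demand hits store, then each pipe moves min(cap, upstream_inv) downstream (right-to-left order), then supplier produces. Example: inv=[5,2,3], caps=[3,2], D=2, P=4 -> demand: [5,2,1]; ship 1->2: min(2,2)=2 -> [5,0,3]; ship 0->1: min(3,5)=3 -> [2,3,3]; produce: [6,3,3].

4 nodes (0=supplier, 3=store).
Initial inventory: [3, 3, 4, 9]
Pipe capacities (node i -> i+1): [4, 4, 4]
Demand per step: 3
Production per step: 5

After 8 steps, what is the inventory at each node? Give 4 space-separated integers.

Step 1: demand=3,sold=3 ship[2->3]=4 ship[1->2]=3 ship[0->1]=3 prod=5 -> inv=[5 3 3 10]
Step 2: demand=3,sold=3 ship[2->3]=3 ship[1->2]=3 ship[0->1]=4 prod=5 -> inv=[6 4 3 10]
Step 3: demand=3,sold=3 ship[2->3]=3 ship[1->2]=4 ship[0->1]=4 prod=5 -> inv=[7 4 4 10]
Step 4: demand=3,sold=3 ship[2->3]=4 ship[1->2]=4 ship[0->1]=4 prod=5 -> inv=[8 4 4 11]
Step 5: demand=3,sold=3 ship[2->3]=4 ship[1->2]=4 ship[0->1]=4 prod=5 -> inv=[9 4 4 12]
Step 6: demand=3,sold=3 ship[2->3]=4 ship[1->2]=4 ship[0->1]=4 prod=5 -> inv=[10 4 4 13]
Step 7: demand=3,sold=3 ship[2->3]=4 ship[1->2]=4 ship[0->1]=4 prod=5 -> inv=[11 4 4 14]
Step 8: demand=3,sold=3 ship[2->3]=4 ship[1->2]=4 ship[0->1]=4 prod=5 -> inv=[12 4 4 15]

12 4 4 15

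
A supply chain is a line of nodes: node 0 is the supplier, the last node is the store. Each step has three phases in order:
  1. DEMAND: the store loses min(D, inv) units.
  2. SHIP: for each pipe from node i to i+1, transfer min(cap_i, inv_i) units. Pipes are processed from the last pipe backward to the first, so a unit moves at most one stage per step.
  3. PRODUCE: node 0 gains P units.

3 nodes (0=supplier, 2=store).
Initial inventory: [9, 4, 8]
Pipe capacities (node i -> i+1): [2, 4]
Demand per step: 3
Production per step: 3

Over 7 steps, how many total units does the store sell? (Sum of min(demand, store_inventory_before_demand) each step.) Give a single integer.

Answer: 21

Derivation:
Step 1: sold=3 (running total=3) -> [10 2 9]
Step 2: sold=3 (running total=6) -> [11 2 8]
Step 3: sold=3 (running total=9) -> [12 2 7]
Step 4: sold=3 (running total=12) -> [13 2 6]
Step 5: sold=3 (running total=15) -> [14 2 5]
Step 6: sold=3 (running total=18) -> [15 2 4]
Step 7: sold=3 (running total=21) -> [16 2 3]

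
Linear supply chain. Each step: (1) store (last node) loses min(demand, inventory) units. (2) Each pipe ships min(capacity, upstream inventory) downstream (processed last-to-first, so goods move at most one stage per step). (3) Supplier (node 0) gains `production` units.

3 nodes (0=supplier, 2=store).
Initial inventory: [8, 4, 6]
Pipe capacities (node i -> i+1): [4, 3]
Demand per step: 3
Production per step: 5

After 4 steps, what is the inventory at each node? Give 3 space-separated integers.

Step 1: demand=3,sold=3 ship[1->2]=3 ship[0->1]=4 prod=5 -> inv=[9 5 6]
Step 2: demand=3,sold=3 ship[1->2]=3 ship[0->1]=4 prod=5 -> inv=[10 6 6]
Step 3: demand=3,sold=3 ship[1->2]=3 ship[0->1]=4 prod=5 -> inv=[11 7 6]
Step 4: demand=3,sold=3 ship[1->2]=3 ship[0->1]=4 prod=5 -> inv=[12 8 6]

12 8 6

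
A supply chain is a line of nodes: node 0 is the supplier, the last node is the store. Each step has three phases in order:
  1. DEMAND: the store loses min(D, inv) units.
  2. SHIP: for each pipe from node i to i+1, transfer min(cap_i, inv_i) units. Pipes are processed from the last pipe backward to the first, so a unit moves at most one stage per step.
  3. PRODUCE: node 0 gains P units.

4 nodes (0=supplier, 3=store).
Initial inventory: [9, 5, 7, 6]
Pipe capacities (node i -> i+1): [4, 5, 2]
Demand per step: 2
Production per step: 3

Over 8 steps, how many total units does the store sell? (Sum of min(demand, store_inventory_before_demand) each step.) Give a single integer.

Answer: 16

Derivation:
Step 1: sold=2 (running total=2) -> [8 4 10 6]
Step 2: sold=2 (running total=4) -> [7 4 12 6]
Step 3: sold=2 (running total=6) -> [6 4 14 6]
Step 4: sold=2 (running total=8) -> [5 4 16 6]
Step 5: sold=2 (running total=10) -> [4 4 18 6]
Step 6: sold=2 (running total=12) -> [3 4 20 6]
Step 7: sold=2 (running total=14) -> [3 3 22 6]
Step 8: sold=2 (running total=16) -> [3 3 23 6]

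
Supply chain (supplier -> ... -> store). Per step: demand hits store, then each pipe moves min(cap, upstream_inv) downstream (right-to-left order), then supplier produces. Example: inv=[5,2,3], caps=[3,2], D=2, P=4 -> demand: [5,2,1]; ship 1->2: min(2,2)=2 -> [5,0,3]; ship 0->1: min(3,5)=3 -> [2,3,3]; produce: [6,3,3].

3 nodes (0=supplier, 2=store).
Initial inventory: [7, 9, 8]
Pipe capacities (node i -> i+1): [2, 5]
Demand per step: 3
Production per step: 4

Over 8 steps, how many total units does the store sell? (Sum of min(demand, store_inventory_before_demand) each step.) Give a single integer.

Answer: 24

Derivation:
Step 1: sold=3 (running total=3) -> [9 6 10]
Step 2: sold=3 (running total=6) -> [11 3 12]
Step 3: sold=3 (running total=9) -> [13 2 12]
Step 4: sold=3 (running total=12) -> [15 2 11]
Step 5: sold=3 (running total=15) -> [17 2 10]
Step 6: sold=3 (running total=18) -> [19 2 9]
Step 7: sold=3 (running total=21) -> [21 2 8]
Step 8: sold=3 (running total=24) -> [23 2 7]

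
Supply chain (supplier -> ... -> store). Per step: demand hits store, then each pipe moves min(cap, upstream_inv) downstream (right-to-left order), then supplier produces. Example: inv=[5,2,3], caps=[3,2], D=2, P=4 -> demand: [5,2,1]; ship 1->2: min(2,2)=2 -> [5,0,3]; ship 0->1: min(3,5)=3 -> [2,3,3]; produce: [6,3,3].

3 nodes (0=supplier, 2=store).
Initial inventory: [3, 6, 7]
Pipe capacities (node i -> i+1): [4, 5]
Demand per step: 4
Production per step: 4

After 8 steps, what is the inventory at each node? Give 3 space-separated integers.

Step 1: demand=4,sold=4 ship[1->2]=5 ship[0->1]=3 prod=4 -> inv=[4 4 8]
Step 2: demand=4,sold=4 ship[1->2]=4 ship[0->1]=4 prod=4 -> inv=[4 4 8]
Step 3: demand=4,sold=4 ship[1->2]=4 ship[0->1]=4 prod=4 -> inv=[4 4 8]
Step 4: demand=4,sold=4 ship[1->2]=4 ship[0->1]=4 prod=4 -> inv=[4 4 8]
Step 5: demand=4,sold=4 ship[1->2]=4 ship[0->1]=4 prod=4 -> inv=[4 4 8]
Step 6: demand=4,sold=4 ship[1->2]=4 ship[0->1]=4 prod=4 -> inv=[4 4 8]
Step 7: demand=4,sold=4 ship[1->2]=4 ship[0->1]=4 prod=4 -> inv=[4 4 8]
Step 8: demand=4,sold=4 ship[1->2]=4 ship[0->1]=4 prod=4 -> inv=[4 4 8]

4 4 8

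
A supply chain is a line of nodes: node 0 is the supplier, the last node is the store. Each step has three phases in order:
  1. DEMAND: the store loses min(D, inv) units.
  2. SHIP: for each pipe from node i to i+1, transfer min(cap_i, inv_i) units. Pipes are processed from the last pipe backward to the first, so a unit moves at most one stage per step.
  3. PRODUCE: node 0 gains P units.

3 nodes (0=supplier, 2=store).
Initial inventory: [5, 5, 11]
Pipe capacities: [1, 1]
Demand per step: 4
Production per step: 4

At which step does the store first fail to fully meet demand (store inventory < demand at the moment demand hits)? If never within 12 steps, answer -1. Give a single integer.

Step 1: demand=4,sold=4 ship[1->2]=1 ship[0->1]=1 prod=4 -> [8 5 8]
Step 2: demand=4,sold=4 ship[1->2]=1 ship[0->1]=1 prod=4 -> [11 5 5]
Step 3: demand=4,sold=4 ship[1->2]=1 ship[0->1]=1 prod=4 -> [14 5 2]
Step 4: demand=4,sold=2 ship[1->2]=1 ship[0->1]=1 prod=4 -> [17 5 1]
Step 5: demand=4,sold=1 ship[1->2]=1 ship[0->1]=1 prod=4 -> [20 5 1]
Step 6: demand=4,sold=1 ship[1->2]=1 ship[0->1]=1 prod=4 -> [23 5 1]
Step 7: demand=4,sold=1 ship[1->2]=1 ship[0->1]=1 prod=4 -> [26 5 1]
Step 8: demand=4,sold=1 ship[1->2]=1 ship[0->1]=1 prod=4 -> [29 5 1]
Step 9: demand=4,sold=1 ship[1->2]=1 ship[0->1]=1 prod=4 -> [32 5 1]
Step 10: demand=4,sold=1 ship[1->2]=1 ship[0->1]=1 prod=4 -> [35 5 1]
Step 11: demand=4,sold=1 ship[1->2]=1 ship[0->1]=1 prod=4 -> [38 5 1]
Step 12: demand=4,sold=1 ship[1->2]=1 ship[0->1]=1 prod=4 -> [41 5 1]
First stockout at step 4

4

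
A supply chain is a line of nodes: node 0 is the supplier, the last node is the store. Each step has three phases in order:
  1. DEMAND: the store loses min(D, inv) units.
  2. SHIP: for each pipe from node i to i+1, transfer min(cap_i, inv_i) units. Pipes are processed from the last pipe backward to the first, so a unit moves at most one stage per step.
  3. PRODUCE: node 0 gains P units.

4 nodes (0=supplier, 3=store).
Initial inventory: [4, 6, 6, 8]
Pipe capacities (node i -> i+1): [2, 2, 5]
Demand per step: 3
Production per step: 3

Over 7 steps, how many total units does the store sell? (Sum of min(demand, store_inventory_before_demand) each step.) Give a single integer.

Step 1: sold=3 (running total=3) -> [5 6 3 10]
Step 2: sold=3 (running total=6) -> [6 6 2 10]
Step 3: sold=3 (running total=9) -> [7 6 2 9]
Step 4: sold=3 (running total=12) -> [8 6 2 8]
Step 5: sold=3 (running total=15) -> [9 6 2 7]
Step 6: sold=3 (running total=18) -> [10 6 2 6]
Step 7: sold=3 (running total=21) -> [11 6 2 5]

Answer: 21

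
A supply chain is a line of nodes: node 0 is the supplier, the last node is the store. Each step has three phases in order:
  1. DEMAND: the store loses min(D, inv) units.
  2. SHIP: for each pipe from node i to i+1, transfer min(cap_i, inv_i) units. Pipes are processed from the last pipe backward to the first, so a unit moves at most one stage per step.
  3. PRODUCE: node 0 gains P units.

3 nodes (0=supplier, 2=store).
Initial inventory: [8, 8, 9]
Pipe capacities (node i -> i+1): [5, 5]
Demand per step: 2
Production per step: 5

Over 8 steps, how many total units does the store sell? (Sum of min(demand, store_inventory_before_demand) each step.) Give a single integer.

Step 1: sold=2 (running total=2) -> [8 8 12]
Step 2: sold=2 (running total=4) -> [8 8 15]
Step 3: sold=2 (running total=6) -> [8 8 18]
Step 4: sold=2 (running total=8) -> [8 8 21]
Step 5: sold=2 (running total=10) -> [8 8 24]
Step 6: sold=2 (running total=12) -> [8 8 27]
Step 7: sold=2 (running total=14) -> [8 8 30]
Step 8: sold=2 (running total=16) -> [8 8 33]

Answer: 16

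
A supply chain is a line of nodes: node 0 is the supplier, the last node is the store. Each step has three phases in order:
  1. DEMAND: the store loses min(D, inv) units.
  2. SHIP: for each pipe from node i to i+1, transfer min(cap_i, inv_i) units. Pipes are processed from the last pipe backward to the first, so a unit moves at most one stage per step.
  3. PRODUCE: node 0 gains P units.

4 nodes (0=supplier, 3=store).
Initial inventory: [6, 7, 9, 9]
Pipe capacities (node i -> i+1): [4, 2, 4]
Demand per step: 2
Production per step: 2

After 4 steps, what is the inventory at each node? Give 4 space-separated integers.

Step 1: demand=2,sold=2 ship[2->3]=4 ship[1->2]=2 ship[0->1]=4 prod=2 -> inv=[4 9 7 11]
Step 2: demand=2,sold=2 ship[2->3]=4 ship[1->2]=2 ship[0->1]=4 prod=2 -> inv=[2 11 5 13]
Step 3: demand=2,sold=2 ship[2->3]=4 ship[1->2]=2 ship[0->1]=2 prod=2 -> inv=[2 11 3 15]
Step 4: demand=2,sold=2 ship[2->3]=3 ship[1->2]=2 ship[0->1]=2 prod=2 -> inv=[2 11 2 16]

2 11 2 16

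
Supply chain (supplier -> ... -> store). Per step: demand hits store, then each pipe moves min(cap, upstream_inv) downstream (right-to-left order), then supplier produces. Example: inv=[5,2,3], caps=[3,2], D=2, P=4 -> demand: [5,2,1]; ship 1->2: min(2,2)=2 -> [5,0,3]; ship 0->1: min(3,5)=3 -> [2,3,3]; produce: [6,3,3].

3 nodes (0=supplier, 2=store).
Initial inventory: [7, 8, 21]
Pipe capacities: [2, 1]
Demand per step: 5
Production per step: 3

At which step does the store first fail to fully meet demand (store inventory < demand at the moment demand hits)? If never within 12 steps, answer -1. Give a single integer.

Step 1: demand=5,sold=5 ship[1->2]=1 ship[0->1]=2 prod=3 -> [8 9 17]
Step 2: demand=5,sold=5 ship[1->2]=1 ship[0->1]=2 prod=3 -> [9 10 13]
Step 3: demand=5,sold=5 ship[1->2]=1 ship[0->1]=2 prod=3 -> [10 11 9]
Step 4: demand=5,sold=5 ship[1->2]=1 ship[0->1]=2 prod=3 -> [11 12 5]
Step 5: demand=5,sold=5 ship[1->2]=1 ship[0->1]=2 prod=3 -> [12 13 1]
Step 6: demand=5,sold=1 ship[1->2]=1 ship[0->1]=2 prod=3 -> [13 14 1]
Step 7: demand=5,sold=1 ship[1->2]=1 ship[0->1]=2 prod=3 -> [14 15 1]
Step 8: demand=5,sold=1 ship[1->2]=1 ship[0->1]=2 prod=3 -> [15 16 1]
Step 9: demand=5,sold=1 ship[1->2]=1 ship[0->1]=2 prod=3 -> [16 17 1]
Step 10: demand=5,sold=1 ship[1->2]=1 ship[0->1]=2 prod=3 -> [17 18 1]
Step 11: demand=5,sold=1 ship[1->2]=1 ship[0->1]=2 prod=3 -> [18 19 1]
Step 12: demand=5,sold=1 ship[1->2]=1 ship[0->1]=2 prod=3 -> [19 20 1]
First stockout at step 6

6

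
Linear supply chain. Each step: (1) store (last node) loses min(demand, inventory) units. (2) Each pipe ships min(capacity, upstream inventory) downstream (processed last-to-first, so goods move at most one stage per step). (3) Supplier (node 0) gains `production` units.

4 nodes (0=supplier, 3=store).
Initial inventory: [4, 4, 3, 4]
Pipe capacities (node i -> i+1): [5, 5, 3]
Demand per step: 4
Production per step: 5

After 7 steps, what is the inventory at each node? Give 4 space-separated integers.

Step 1: demand=4,sold=4 ship[2->3]=3 ship[1->2]=4 ship[0->1]=4 prod=5 -> inv=[5 4 4 3]
Step 2: demand=4,sold=3 ship[2->3]=3 ship[1->2]=4 ship[0->1]=5 prod=5 -> inv=[5 5 5 3]
Step 3: demand=4,sold=3 ship[2->3]=3 ship[1->2]=5 ship[0->1]=5 prod=5 -> inv=[5 5 7 3]
Step 4: demand=4,sold=3 ship[2->3]=3 ship[1->2]=5 ship[0->1]=5 prod=5 -> inv=[5 5 9 3]
Step 5: demand=4,sold=3 ship[2->3]=3 ship[1->2]=5 ship[0->1]=5 prod=5 -> inv=[5 5 11 3]
Step 6: demand=4,sold=3 ship[2->3]=3 ship[1->2]=5 ship[0->1]=5 prod=5 -> inv=[5 5 13 3]
Step 7: demand=4,sold=3 ship[2->3]=3 ship[1->2]=5 ship[0->1]=5 prod=5 -> inv=[5 5 15 3]

5 5 15 3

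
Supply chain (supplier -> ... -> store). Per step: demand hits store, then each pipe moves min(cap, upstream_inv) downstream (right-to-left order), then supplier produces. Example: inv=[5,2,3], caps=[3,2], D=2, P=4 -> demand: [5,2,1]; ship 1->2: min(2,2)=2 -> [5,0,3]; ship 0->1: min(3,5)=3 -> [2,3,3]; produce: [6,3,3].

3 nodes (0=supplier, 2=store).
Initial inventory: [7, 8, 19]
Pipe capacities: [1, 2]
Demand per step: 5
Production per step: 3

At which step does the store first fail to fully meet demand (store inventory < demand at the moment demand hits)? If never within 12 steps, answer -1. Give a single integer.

Step 1: demand=5,sold=5 ship[1->2]=2 ship[0->1]=1 prod=3 -> [9 7 16]
Step 2: demand=5,sold=5 ship[1->2]=2 ship[0->1]=1 prod=3 -> [11 6 13]
Step 3: demand=5,sold=5 ship[1->2]=2 ship[0->1]=1 prod=3 -> [13 5 10]
Step 4: demand=5,sold=5 ship[1->2]=2 ship[0->1]=1 prod=3 -> [15 4 7]
Step 5: demand=5,sold=5 ship[1->2]=2 ship[0->1]=1 prod=3 -> [17 3 4]
Step 6: demand=5,sold=4 ship[1->2]=2 ship[0->1]=1 prod=3 -> [19 2 2]
Step 7: demand=5,sold=2 ship[1->2]=2 ship[0->1]=1 prod=3 -> [21 1 2]
Step 8: demand=5,sold=2 ship[1->2]=1 ship[0->1]=1 prod=3 -> [23 1 1]
Step 9: demand=5,sold=1 ship[1->2]=1 ship[0->1]=1 prod=3 -> [25 1 1]
Step 10: demand=5,sold=1 ship[1->2]=1 ship[0->1]=1 prod=3 -> [27 1 1]
Step 11: demand=5,sold=1 ship[1->2]=1 ship[0->1]=1 prod=3 -> [29 1 1]
Step 12: demand=5,sold=1 ship[1->2]=1 ship[0->1]=1 prod=3 -> [31 1 1]
First stockout at step 6

6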